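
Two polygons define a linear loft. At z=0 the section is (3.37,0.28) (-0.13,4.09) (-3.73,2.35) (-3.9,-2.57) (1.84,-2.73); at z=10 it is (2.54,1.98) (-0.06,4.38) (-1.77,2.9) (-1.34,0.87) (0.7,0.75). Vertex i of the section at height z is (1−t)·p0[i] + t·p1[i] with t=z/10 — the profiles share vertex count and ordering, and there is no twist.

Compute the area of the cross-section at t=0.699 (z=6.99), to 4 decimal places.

Area at t=0.699: 15.6638

Cross-section at t=0.699: each vertex is (1-t)·p0[i] + t·p1[i].
  v1: (1-0.699)·(3.37,0.28) + 0.699·(2.54,1.98) = (2.7898,1.4683)
  v2: (1-0.699)·(-0.13,4.09) + 0.699·(-0.06,4.38) = (-0.0811,4.2927)
  v3: (1-0.699)·(-3.73,2.35) + 0.699·(-1.77,2.9) = (-2.3600,2.7344)
  v4: (1-0.699)·(-3.9,-2.57) + 0.699·(-1.34,0.87) = (-2.1106,-0.1654)
  v5: (1-0.699)·(1.84,-2.73) + 0.699·(0.7,0.75) = (1.0431,-0.2975)
Shoelace sum Σ(x_i·y_{i+1} − x_{i+1}·y_i):
  i=1: 2.7898·4.2927 − -0.0811·1.4683 = +12.0950 (running +12.0950)
  i=2: -0.0811·2.7344 − -2.3600·4.2927 = +9.9089 (running +22.0039)
  i=3: -2.3600·-0.1654 − -2.1106·2.7344 = +6.1617 (running +28.1656)
  i=4: -2.1106·-0.2975 − 1.0431·-0.1654 = +0.8004 (running +28.9660)
  i=5: 1.0431·1.4683 − 2.7898·-0.2975 = +2.3616 (running +31.3275)
Area = |Σ|/2 = |31.3275|/2 = 15.6638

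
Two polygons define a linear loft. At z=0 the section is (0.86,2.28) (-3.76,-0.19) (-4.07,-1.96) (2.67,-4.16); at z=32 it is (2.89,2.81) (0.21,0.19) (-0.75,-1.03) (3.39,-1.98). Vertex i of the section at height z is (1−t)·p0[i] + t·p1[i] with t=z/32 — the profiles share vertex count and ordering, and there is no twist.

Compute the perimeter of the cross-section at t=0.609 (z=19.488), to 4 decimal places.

Perimeter at t=0.609: 16.7691

Cross-section at t=0.609: each vertex is (1-t)·p0[i] + t·p1[i].
  v1: (1-0.609)·(0.86,2.28) + 0.609·(2.89,2.81) = (2.0963,2.6028)
  v2: (1-0.609)·(-3.76,-0.19) + 0.609·(0.21,0.19) = (-1.3423,0.0414)
  v3: (1-0.609)·(-4.07,-1.96) + 0.609·(-0.75,-1.03) = (-2.0481,-1.3936)
  v4: (1-0.609)·(2.67,-4.16) + 0.609·(3.39,-1.98) = (3.1085,-2.8324)
Perimeter = Σ |v_{i+1} − v_i|:
  edge 1→2: √(-3.4385² + -2.5614²) = 4.2877 (running 4.2877)
  edge 2→3: √(-0.7059² + -1.4350²) = 1.5992 (running 5.8869)
  edge 3→4: √(5.1566² + -1.4387²) = 5.3536 (running 11.2405)
  edge 4→1: √(-1.0122² + 5.4352²) = 5.5286 (running 16.7691)
Perimeter = 16.7691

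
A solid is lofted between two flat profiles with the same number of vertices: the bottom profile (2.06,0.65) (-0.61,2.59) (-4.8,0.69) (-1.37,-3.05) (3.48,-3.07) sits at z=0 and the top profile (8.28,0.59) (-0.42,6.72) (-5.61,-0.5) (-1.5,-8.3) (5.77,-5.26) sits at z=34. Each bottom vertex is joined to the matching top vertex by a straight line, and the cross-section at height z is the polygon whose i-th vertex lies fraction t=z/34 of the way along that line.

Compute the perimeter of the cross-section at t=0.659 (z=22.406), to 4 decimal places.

Cross-section at t=0.659: each vertex is (1-t)·p0[i] + t·p1[i].
  v1: (1-0.659)·(2.06,0.65) + 0.659·(8.28,0.59) = (6.1590,0.6105)
  v2: (1-0.659)·(-0.61,2.59) + 0.659·(-0.42,6.72) = (-0.4848,5.3117)
  v3: (1-0.659)·(-4.8,0.69) + 0.659·(-5.61,-0.5) = (-5.3338,-0.0942)
  v4: (1-0.659)·(-1.37,-3.05) + 0.659·(-1.5,-8.3) = (-1.4557,-6.5098)
  v5: (1-0.659)·(3.48,-3.07) + 0.659·(5.77,-5.26) = (4.9891,-4.5132)
Perimeter = Σ |v_{i+1} − v_i|:
  edge 1→2: √(-6.6438² + 4.7012²) = 8.1389 (running 8.1389)
  edge 2→3: √(-4.8490² + -5.4059²) = 7.2620 (running 15.4008)
  edge 3→4: √(3.8781² + -6.4155²) = 7.4966 (running 22.8974)
  edge 4→5: √(6.4448² + 1.9965²) = 6.7470 (running 29.6444)
  edge 5→1: √(1.1699² + 5.1237²) = 5.2555 (running 34.8999)
Perimeter = 34.8999

Perimeter at t=0.659: 34.8999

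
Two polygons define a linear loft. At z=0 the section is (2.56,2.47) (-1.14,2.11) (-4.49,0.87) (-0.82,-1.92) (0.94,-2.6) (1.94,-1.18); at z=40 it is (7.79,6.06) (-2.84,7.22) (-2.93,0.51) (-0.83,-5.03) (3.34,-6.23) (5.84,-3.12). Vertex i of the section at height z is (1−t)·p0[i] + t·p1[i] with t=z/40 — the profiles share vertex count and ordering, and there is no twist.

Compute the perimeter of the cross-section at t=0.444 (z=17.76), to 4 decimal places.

Perimeter at t=0.444: 27.8428

Cross-section at t=0.444: each vertex is (1-t)·p0[i] + t·p1[i].
  v1: (1-0.444)·(2.56,2.47) + 0.444·(7.79,6.06) = (4.8821,4.0640)
  v2: (1-0.444)·(-1.14,2.11) + 0.444·(-2.84,7.22) = (-1.8948,4.3788)
  v3: (1-0.444)·(-4.49,0.87) + 0.444·(-2.93,0.51) = (-3.7974,0.7102)
  v4: (1-0.444)·(-0.82,-1.92) + 0.444·(-0.83,-5.03) = (-0.8244,-3.3008)
  v5: (1-0.444)·(0.94,-2.6) + 0.444·(3.34,-6.23) = (2.0056,-4.2117)
  v6: (1-0.444)·(1.94,-1.18) + 0.444·(5.84,-3.12) = (3.6716,-2.0414)
Perimeter = Σ |v_{i+1} − v_i|:
  edge 1→2: √(-6.7769² + 0.3149²) = 6.7842 (running 6.7842)
  edge 2→3: √(-1.9026² + -3.6687²) = 4.1327 (running 10.9169)
  edge 3→4: √(2.9729² + -4.0110²) = 4.9926 (running 15.9095)
  edge 4→5: √(2.8300² + -0.9109²) = 2.9730 (running 18.8825)
  edge 5→6: √(1.6660² + 2.1704²) = 2.7361 (running 21.6186)
  edge 6→1: √(1.2105² + 6.1053²) = 6.2242 (running 27.8428)
Perimeter = 27.8428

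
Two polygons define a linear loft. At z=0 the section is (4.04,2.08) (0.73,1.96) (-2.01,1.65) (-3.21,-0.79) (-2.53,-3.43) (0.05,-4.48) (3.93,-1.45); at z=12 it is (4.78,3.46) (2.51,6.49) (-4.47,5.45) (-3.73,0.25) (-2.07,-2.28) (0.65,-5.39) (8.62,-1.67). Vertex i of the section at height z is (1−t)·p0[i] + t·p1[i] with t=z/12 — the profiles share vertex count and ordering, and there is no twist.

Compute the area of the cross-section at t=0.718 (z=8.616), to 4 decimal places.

Area at t=0.718: 75.1094

Cross-section at t=0.718: each vertex is (1-t)·p0[i] + t·p1[i].
  v1: (1-0.718)·(4.04,2.08) + 0.718·(4.78,3.46) = (4.5713,3.0708)
  v2: (1-0.718)·(0.73,1.96) + 0.718·(2.51,6.49) = (2.0080,5.2125)
  v3: (1-0.718)·(-2.01,1.65) + 0.718·(-4.47,5.45) = (-3.7763,4.3784)
  v4: (1-0.718)·(-3.21,-0.79) + 0.718·(-3.73,0.25) = (-3.5834,-0.0433)
  v5: (1-0.718)·(-2.53,-3.43) + 0.718·(-2.07,-2.28) = (-2.1997,-2.6043)
  v6: (1-0.718)·(0.05,-4.48) + 0.718·(0.65,-5.39) = (0.4808,-5.1334)
  v7: (1-0.718)·(3.93,-1.45) + 0.718·(8.62,-1.67) = (7.2974,-1.6080)
Shoelace sum Σ(x_i·y_{i+1} − x_{i+1}·y_i):
  i=1: 4.5713·5.2125 − 2.0080·3.0708 = +17.6618 (running +17.6618)
  i=2: 2.0080·4.3784 − -3.7763·5.2125 = +28.4760 (running +46.1378)
  i=3: -3.7763·-0.0433 − -3.5834·4.3784 = +15.8528 (running +61.9907)
  i=4: -3.5834·-2.6043 − -2.1997·-0.0433 = +9.2369 (running +71.2276)
  i=5: -2.1997·-5.1334 − 0.4808·-2.6043 = +12.5441 (running +83.7717)
  i=6: 0.4808·-1.6080 − 7.2974·-5.1334 = +36.6873 (running +120.4591)
  i=7: 7.2974·3.0708 − 4.5713·-1.6080 = +29.7597 (running +150.2188)
Area = |Σ|/2 = |150.2188|/2 = 75.1094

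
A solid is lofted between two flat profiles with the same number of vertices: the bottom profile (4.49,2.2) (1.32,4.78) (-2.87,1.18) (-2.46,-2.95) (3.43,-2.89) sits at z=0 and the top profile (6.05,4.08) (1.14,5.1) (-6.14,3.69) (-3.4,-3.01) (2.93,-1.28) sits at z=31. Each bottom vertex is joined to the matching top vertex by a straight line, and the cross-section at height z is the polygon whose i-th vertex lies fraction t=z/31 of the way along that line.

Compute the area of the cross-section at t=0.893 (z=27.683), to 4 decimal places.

Cross-section at t=0.893: each vertex is (1-t)·p0[i] + t·p1[i].
  v1: (1-0.893)·(4.49,2.2) + 0.893·(6.05,4.08) = (5.8831,3.8788)
  v2: (1-0.893)·(1.32,4.78) + 0.893·(1.14,5.1) = (1.1593,5.0658)
  v3: (1-0.893)·(-2.87,1.18) + 0.893·(-6.14,3.69) = (-5.7901,3.4214)
  v4: (1-0.893)·(-2.46,-2.95) + 0.893·(-3.4,-3.01) = (-3.2994,-3.0036)
  v5: (1-0.893)·(3.43,-2.89) + 0.893·(2.93,-1.28) = (2.9835,-1.4523)
Shoelace sum Σ(x_i·y_{i+1} − x_{i+1}·y_i):
  i=1: 5.8831·5.0658 − 1.1593·3.8788 = +25.3057 (running +25.3057)
  i=2: 1.1593·3.4214 − -5.7901·5.0658 = +33.2976 (running +58.6033)
  i=3: -5.7901·-3.0036 − -3.2994·3.4214 = +28.6798 (running +87.2831)
  i=4: -3.2994·-1.4523 − 2.9835·-3.0036 = +13.7528 (running +101.0359)
  i=5: 2.9835·3.8788 − 5.8831·-1.4523 = +20.1163 (running +121.1523)
Area = |Σ|/2 = |121.1523|/2 = 60.5761

Area at t=0.893: 60.5761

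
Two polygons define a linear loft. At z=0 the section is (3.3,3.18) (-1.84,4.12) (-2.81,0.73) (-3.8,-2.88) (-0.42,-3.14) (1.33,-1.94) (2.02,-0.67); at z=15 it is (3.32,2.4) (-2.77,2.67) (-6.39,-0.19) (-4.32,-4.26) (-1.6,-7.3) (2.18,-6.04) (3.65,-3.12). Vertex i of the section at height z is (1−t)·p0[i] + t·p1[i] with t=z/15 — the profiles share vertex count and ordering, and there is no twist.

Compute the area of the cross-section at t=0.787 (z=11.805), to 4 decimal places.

Cross-section at t=0.787: each vertex is (1-t)·p0[i] + t·p1[i].
  v1: (1-0.787)·(3.3,3.18) + 0.787·(3.32,2.4) = (3.3157,2.5661)
  v2: (1-0.787)·(-1.84,4.12) + 0.787·(-2.77,2.67) = (-2.5719,2.9788)
  v3: (1-0.787)·(-2.81,0.73) + 0.787·(-6.39,-0.19) = (-5.6275,0.0060)
  v4: (1-0.787)·(-3.8,-2.88) + 0.787·(-4.32,-4.26) = (-4.2092,-3.9661)
  v5: (1-0.787)·(-0.42,-3.14) + 0.787·(-1.6,-7.3) = (-1.3487,-6.4139)
  v6: (1-0.787)·(1.33,-1.94) + 0.787·(2.18,-6.04) = (1.9990,-5.1667)
  v7: (1-0.787)·(2.02,-0.67) + 0.787·(3.65,-3.12) = (3.3028,-2.5982)
Shoelace sum Σ(x_i·y_{i+1} − x_{i+1}·y_i):
  i=1: 3.3157·2.9788 − -2.5719·2.5661 = +16.4770 (running +16.4770)
  i=2: -2.5719·0.0060 − -5.6275·2.9788 = +16.7480 (running +33.2250)
  i=3: -5.6275·-3.9661 − -4.2092·0.0060 = +22.3439 (running +55.5689)
  i=4: -4.2092·-6.4139 − -1.3487·-3.9661 = +21.6489 (running +77.2178)
  i=5: -1.3487·-5.1667 − 1.9990·-6.4139 = +19.7892 (running +97.0070)
  i=6: 1.9990·-2.5982 − 3.3028·-5.1667 = +11.8711 (running +108.8781)
  i=7: 3.3028·2.5661 − 3.3157·-2.5982 = +17.0903 (running +125.9683)
Area = |Σ|/2 = |125.9683|/2 = 62.9842

Area at t=0.787: 62.9842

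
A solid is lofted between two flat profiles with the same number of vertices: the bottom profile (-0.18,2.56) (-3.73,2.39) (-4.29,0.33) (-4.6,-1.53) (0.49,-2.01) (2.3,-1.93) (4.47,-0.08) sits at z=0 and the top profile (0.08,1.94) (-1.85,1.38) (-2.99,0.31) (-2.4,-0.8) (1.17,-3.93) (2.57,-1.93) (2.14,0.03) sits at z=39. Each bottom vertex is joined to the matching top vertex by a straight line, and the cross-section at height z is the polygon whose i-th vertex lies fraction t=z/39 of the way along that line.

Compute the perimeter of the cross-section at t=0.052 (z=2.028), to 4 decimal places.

Perimeter at t=0.052: 22.2163

Cross-section at t=0.052: each vertex is (1-t)·p0[i] + t·p1[i].
  v1: (1-0.052)·(-0.18,2.56) + 0.052·(0.08,1.94) = (-0.1665,2.5278)
  v2: (1-0.052)·(-3.73,2.39) + 0.052·(-1.85,1.38) = (-3.6322,2.3375)
  v3: (1-0.052)·(-4.29,0.33) + 0.052·(-2.99,0.31) = (-4.2224,0.3290)
  v4: (1-0.052)·(-4.6,-1.53) + 0.052·(-2.4,-0.8) = (-4.4856,-1.4920)
  v5: (1-0.052)·(0.49,-2.01) + 0.052·(1.17,-3.93) = (0.5254,-2.1098)
  v6: (1-0.052)·(2.3,-1.93) + 0.052·(2.57,-1.93) = (2.3140,-1.9300)
  v7: (1-0.052)·(4.47,-0.08) + 0.052·(2.14,0.03) = (4.3488,-0.0743)
Perimeter = Σ |v_{i+1} − v_i|:
  edge 1→2: √(-3.4658² + -0.1903²) = 3.4710 (running 3.4710)
  edge 2→3: √(-0.5902² + -2.0085²) = 2.0934 (running 5.5644)
  edge 3→4: √(-0.2632² + -1.8210²) = 1.8399 (running 7.4043)
  edge 4→5: √(5.0110² + -0.6178²) = 5.0489 (running 12.4532)
  edge 5→6: √(1.7887² + 0.1798²) = 1.7977 (running 14.2509)
  edge 6→7: √(2.0348² + 1.8557²) = 2.7539 (running 17.0049)
  edge 7→1: √(-4.5153² + 2.6020²) = 5.2114 (running 22.2163)
Perimeter = 22.2163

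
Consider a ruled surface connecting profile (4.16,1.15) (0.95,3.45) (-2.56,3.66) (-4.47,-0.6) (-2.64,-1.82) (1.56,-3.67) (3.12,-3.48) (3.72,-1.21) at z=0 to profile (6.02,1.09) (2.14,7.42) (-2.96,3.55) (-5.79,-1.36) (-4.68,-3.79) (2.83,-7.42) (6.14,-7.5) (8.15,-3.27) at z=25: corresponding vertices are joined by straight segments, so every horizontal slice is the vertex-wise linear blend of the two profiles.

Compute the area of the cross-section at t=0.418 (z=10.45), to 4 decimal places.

Area at t=0.418: 72.8195

Cross-section at t=0.418: each vertex is (1-t)·p0[i] + t·p1[i].
  v1: (1-0.418)·(4.16,1.15) + 0.418·(6.02,1.09) = (4.9375,1.1249)
  v2: (1-0.418)·(0.95,3.45) + 0.418·(2.14,7.42) = (1.4474,5.1095)
  v3: (1-0.418)·(-2.56,3.66) + 0.418·(-2.96,3.55) = (-2.7272,3.6140)
  v4: (1-0.418)·(-4.47,-0.6) + 0.418·(-5.79,-1.36) = (-5.0218,-0.9177)
  v5: (1-0.418)·(-2.64,-1.82) + 0.418·(-4.68,-3.79) = (-3.4927,-2.6435)
  v6: (1-0.418)·(1.56,-3.67) + 0.418·(2.83,-7.42) = (2.0909,-5.2375)
  v7: (1-0.418)·(3.12,-3.48) + 0.418·(6.14,-7.5) = (4.3824,-5.1604)
  v8: (1-0.418)·(3.72,-1.21) + 0.418·(8.15,-3.27) = (5.5717,-2.0711)
Shoelace sum Σ(x_i·y_{i+1} − x_{i+1}·y_i):
  i=1: 4.9375·5.1095 − 1.4474·1.1249 = +23.5996 (running +23.5996)
  i=2: 1.4474·3.6140 − -2.7272·5.1095 = +19.1655 (running +42.7651)
  i=3: -2.7272·-0.9177 − -5.0218·3.6140 = +20.6514 (running +63.4166)
  i=4: -5.0218·-2.6435 − -3.4927·-0.9177 = +10.0696 (running +73.4862)
  i=5: -3.4927·-5.2375 − 2.0909·-2.6435 = +23.8202 (running +97.3064)
  i=6: 2.0909·-5.1604 − 4.3824·-5.2375 = +12.1630 (running +109.4695)
  i=7: 4.3824·-2.0711 − 5.5717·-5.1604 = +19.6760 (running +129.1454)
  i=8: 5.5717·1.1249 − 4.9375·-2.0711 = +16.4937 (running +145.6391)
Area = |Σ|/2 = |145.6391|/2 = 72.8195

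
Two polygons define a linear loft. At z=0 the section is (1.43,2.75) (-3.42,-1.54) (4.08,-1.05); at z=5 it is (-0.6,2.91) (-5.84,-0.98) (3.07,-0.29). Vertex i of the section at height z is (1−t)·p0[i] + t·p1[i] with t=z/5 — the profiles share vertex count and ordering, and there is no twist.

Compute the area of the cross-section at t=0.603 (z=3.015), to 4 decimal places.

Area at t=0.603: 15.3517

Cross-section at t=0.603: each vertex is (1-t)·p0[i] + t·p1[i].
  v1: (1-0.603)·(1.43,2.75) + 0.603·(-0.6,2.91) = (0.2059,2.8465)
  v2: (1-0.603)·(-3.42,-1.54) + 0.603·(-5.84,-0.98) = (-4.8793,-1.2023)
  v3: (1-0.603)·(4.08,-1.05) + 0.603·(3.07,-0.29) = (3.4710,-0.5917)
Shoelace sum Σ(x_i·y_{i+1} − x_{i+1}·y_i):
  i=1: 0.2059·-1.2023 − -4.8793·2.8465 = +13.6411 (running +13.6411)
  i=2: -4.8793·-0.5917 − 3.4710·-1.2023 = +7.0604 (running +20.7015)
  i=3: 3.4710·2.8465 − 0.2059·-0.5917 = +10.0019 (running +30.7034)
Area = |Σ|/2 = |30.7034|/2 = 15.3517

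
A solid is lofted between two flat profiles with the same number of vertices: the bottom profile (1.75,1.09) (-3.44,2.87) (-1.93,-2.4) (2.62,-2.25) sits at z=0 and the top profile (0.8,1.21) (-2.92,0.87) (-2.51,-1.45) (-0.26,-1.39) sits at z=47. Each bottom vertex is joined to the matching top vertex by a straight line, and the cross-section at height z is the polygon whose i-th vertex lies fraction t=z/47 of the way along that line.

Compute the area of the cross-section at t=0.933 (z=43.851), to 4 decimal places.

Area at t=0.933: 8.0089

Cross-section at t=0.933: each vertex is (1-t)·p0[i] + t·p1[i].
  v1: (1-0.933)·(1.75,1.09) + 0.933·(0.8,1.21) = (0.8637,1.2020)
  v2: (1-0.933)·(-3.44,2.87) + 0.933·(-2.92,0.87) = (-2.9548,1.0040)
  v3: (1-0.933)·(-1.93,-2.4) + 0.933·(-2.51,-1.45) = (-2.4711,-1.5136)
  v4: (1-0.933)·(2.62,-2.25) + 0.933·(-0.26,-1.39) = (-0.0670,-1.4476)
Shoelace sum Σ(x_i·y_{i+1} − x_{i+1}·y_i):
  i=1: 0.8637·1.0040 − -2.9548·1.2020 = +4.4187 (running +4.4187)
  i=2: -2.9548·-1.5136 − -2.4711·1.0040 = +6.9536 (running +11.3723)
  i=3: -2.4711·-1.4476 − -0.0670·-1.5136 = +3.4758 (running +14.8481)
  i=4: -0.0670·1.2020 − 0.8637·-1.4476 = +1.1697 (running +16.0178)
Area = |Σ|/2 = |16.0178|/2 = 8.0089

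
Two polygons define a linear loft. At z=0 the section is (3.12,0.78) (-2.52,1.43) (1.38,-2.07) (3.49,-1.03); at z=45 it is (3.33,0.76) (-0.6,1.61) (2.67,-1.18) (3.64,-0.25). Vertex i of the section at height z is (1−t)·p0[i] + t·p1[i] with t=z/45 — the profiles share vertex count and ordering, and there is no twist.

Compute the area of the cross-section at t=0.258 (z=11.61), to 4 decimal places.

Cross-section at t=0.258: each vertex is (1-t)·p0[i] + t·p1[i].
  v1: (1-0.258)·(3.12,0.78) + 0.258·(3.33,0.76) = (3.1742,0.7748)
  v2: (1-0.258)·(-2.52,1.43) + 0.258·(-0.6,1.61) = (-2.0246,1.4764)
  v3: (1-0.258)·(1.38,-2.07) + 0.258·(2.67,-1.18) = (1.7128,-1.8404)
  v4: (1-0.258)·(3.49,-1.03) + 0.258·(3.64,-0.25) = (3.5287,-0.8288)
Shoelace sum Σ(x_i·y_{i+1} − x_{i+1}·y_i):
  i=1: 3.1742·1.4764 − -2.0246·0.7748 = +6.2553 (running +6.2553)
  i=2: -2.0246·-1.8404 − 1.7128·1.4764 = +1.1972 (running +7.4525)
  i=3: 1.7128·-0.8288 − 3.5287·-1.8404 = +5.0746 (running +12.5271)
  i=4: 3.5287·0.7748 − 3.1742·-0.8288 = +5.3648 (running +17.8919)
Area = |Σ|/2 = |17.8919|/2 = 8.9460

Area at t=0.258: 8.9460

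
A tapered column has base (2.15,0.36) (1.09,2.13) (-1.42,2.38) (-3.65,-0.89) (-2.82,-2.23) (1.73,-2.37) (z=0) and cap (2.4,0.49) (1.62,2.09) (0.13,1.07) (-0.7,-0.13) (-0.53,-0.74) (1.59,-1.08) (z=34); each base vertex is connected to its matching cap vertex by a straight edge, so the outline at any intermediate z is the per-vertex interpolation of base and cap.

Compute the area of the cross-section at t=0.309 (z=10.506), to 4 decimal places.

Cross-section at t=0.309: each vertex is (1-t)·p0[i] + t·p1[i].
  v1: (1-0.309)·(2.15,0.36) + 0.309·(2.4,0.49) = (2.2273,0.4002)
  v2: (1-0.309)·(1.09,2.13) + 0.309·(1.62,2.09) = (1.2538,2.1176)
  v3: (1-0.309)·(-1.42,2.38) + 0.309·(0.13,1.07) = (-0.9410,1.9752)
  v4: (1-0.309)·(-3.65,-0.89) + 0.309·(-0.7,-0.13) = (-2.7385,-0.6552)
  v5: (1-0.309)·(-2.82,-2.23) + 0.309·(-0.53,-0.74) = (-2.1124,-1.7696)
  v6: (1-0.309)·(1.73,-2.37) + 0.309·(1.59,-1.08) = (1.6867,-1.9714)
Shoelace sum Σ(x_i·y_{i+1} − x_{i+1}·y_i):
  i=1: 2.2273·2.1176 − 1.2538·0.4002 = +4.2148 (running +4.2148)
  i=2: 1.2538·1.9752 − -0.9410·2.1176 = +4.4693 (running +8.6841)
  i=3: -0.9410·-0.6552 − -2.7385·1.9752 = +6.0256 (running +14.7096)
  i=4: -2.7385·-1.7696 − -2.1124·-0.6552 = +3.4620 (running +18.1716)
  i=5: -2.1124·-1.9714 − 1.6867·-1.7696 = +7.1492 (running +25.3208)
  i=6: 1.6867·0.4002 − 2.2273·-1.9714 = +5.0658 (running +30.3865)
Area = |Σ|/2 = |30.3865|/2 = 15.1933

Area at t=0.309: 15.1933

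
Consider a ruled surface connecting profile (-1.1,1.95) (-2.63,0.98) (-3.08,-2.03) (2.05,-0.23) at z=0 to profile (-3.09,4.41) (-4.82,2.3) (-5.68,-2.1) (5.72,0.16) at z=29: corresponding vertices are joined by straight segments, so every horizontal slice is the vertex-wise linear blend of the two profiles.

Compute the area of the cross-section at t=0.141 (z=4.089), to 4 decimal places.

Cross-section at t=0.141: each vertex is (1-t)·p0[i] + t·p1[i].
  v1: (1-0.141)·(-1.1,1.95) + 0.141·(-3.09,4.41) = (-1.3806,2.2969)
  v2: (1-0.141)·(-2.63,0.98) + 0.141·(-4.82,2.3) = (-2.9388,1.1661)
  v3: (1-0.141)·(-3.08,-2.03) + 0.141·(-5.68,-2.1) = (-3.4466,-2.0399)
  v4: (1-0.141)·(2.05,-0.23) + 0.141·(5.72,0.16) = (2.5675,-0.1750)
Shoelace sum Σ(x_i·y_{i+1} − x_{i+1}·y_i):
  i=1: -1.3806·1.1661 − -2.9388·2.2969 = +5.1401 (running +5.1401)
  i=2: -2.9388·-2.0399 − -3.4466·1.1661 = +10.0139 (running +15.1540)
  i=3: -3.4466·-0.1750 − 2.5675·-2.0399 = +5.8405 (running +20.9944)
  i=4: 2.5675·2.2969 − -1.3806·-0.1750 = +5.6555 (running +26.6500)
Area = |Σ|/2 = |26.6500|/2 = 13.3250

Area at t=0.141: 13.3250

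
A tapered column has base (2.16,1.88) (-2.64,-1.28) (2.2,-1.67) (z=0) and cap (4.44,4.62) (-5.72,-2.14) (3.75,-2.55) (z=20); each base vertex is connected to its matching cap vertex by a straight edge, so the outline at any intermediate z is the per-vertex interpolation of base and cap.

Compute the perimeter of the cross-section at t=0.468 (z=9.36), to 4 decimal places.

Cross-section at t=0.468: each vertex is (1-t)·p0[i] + t·p1[i].
  v1: (1-0.468)·(2.16,1.88) + 0.468·(4.44,4.62) = (3.2270,3.1623)
  v2: (1-0.468)·(-2.64,-1.28) + 0.468·(-5.72,-2.14) = (-4.0814,-1.6825)
  v3: (1-0.468)·(2.2,-1.67) + 0.468·(3.75,-2.55) = (2.9254,-2.0818)
Perimeter = Σ |v_{i+1} − v_i|:
  edge 1→2: √(-7.3085² + -4.8448²) = 8.7685 (running 8.7685)
  edge 2→3: √(7.0068² + -0.3994²) = 7.0182 (running 15.7867)
  edge 3→1: √(0.3016² + 5.2442²) = 5.2528 (running 21.0395)
Perimeter = 21.0395

Perimeter at t=0.468: 21.0395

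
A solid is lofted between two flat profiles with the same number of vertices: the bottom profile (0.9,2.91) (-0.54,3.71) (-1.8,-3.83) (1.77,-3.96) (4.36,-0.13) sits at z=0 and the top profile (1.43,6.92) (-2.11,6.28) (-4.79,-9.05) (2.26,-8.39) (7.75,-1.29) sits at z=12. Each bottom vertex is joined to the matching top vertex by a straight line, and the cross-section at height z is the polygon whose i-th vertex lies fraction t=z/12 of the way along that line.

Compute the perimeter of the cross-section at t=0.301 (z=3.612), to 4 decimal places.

Cross-section at t=0.301: each vertex is (1-t)·p0[i] + t·p1[i].
  v1: (1-0.301)·(0.9,2.91) + 0.301·(1.43,6.92) = (1.0595,4.1170)
  v2: (1-0.301)·(-0.54,3.71) + 0.301·(-2.11,6.28) = (-1.0126,4.4836)
  v3: (1-0.301)·(-1.8,-3.83) + 0.301·(-4.79,-9.05) = (-2.7000,-5.4012)
  v4: (1-0.301)·(1.77,-3.96) + 0.301·(2.26,-8.39) = (1.9175,-5.2934)
  v5: (1-0.301)·(4.36,-0.13) + 0.301·(7.75,-1.29) = (5.3804,-0.4792)
Perimeter = Σ |v_{i+1} − v_i|:
  edge 1→2: √(-2.0721² + 0.3666²) = 2.1043 (running 2.1043)
  edge 2→3: √(-1.6874² + -9.8848²) = 10.0278 (running 12.1321)
  edge 3→4: √(4.6175² + 0.1078²) = 4.6187 (running 16.7508)
  edge 4→5: √(3.4629² + 4.8143²) = 5.9303 (running 22.6811)
  edge 5→1: √(-4.3209² + 4.5962²) = 6.3083 (running 28.9894)
Perimeter = 28.9894

Perimeter at t=0.301: 28.9894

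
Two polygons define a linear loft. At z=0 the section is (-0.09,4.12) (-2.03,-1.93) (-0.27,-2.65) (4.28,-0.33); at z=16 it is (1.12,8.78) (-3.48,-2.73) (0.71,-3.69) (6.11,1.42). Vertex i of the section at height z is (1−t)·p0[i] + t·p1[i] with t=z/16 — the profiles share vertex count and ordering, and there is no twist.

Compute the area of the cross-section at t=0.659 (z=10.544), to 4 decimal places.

Cross-section at t=0.659: each vertex is (1-t)·p0[i] + t·p1[i].
  v1: (1-0.659)·(-0.09,4.12) + 0.659·(1.12,8.78) = (0.7074,7.1909)
  v2: (1-0.659)·(-2.03,-1.93) + 0.659·(-3.48,-2.73) = (-2.9855,-2.4572)
  v3: (1-0.659)·(-0.27,-2.65) + 0.659·(0.71,-3.69) = (0.3758,-3.3354)
  v4: (1-0.659)·(4.28,-0.33) + 0.659·(6.11,1.42) = (5.4860,0.8232)
Shoelace sum Σ(x_i·y_{i+1} − x_{i+1}·y_i):
  i=1: 0.7074·-2.4572 − -2.9855·7.1909 = +19.7307 (running +19.7307)
  i=2: -2.9855·-3.3354 − 0.3758·-2.4572 = +10.8813 (running +30.6121)
  i=3: 0.3758·0.8232 − 5.4860·-3.3354 = +18.6071 (running +49.2191)
  i=4: 5.4860·7.1909 − 0.7074·0.8232 = +38.8669 (running +88.0861)
Area = |Σ|/2 = |88.0861|/2 = 44.0430

Area at t=0.659: 44.0430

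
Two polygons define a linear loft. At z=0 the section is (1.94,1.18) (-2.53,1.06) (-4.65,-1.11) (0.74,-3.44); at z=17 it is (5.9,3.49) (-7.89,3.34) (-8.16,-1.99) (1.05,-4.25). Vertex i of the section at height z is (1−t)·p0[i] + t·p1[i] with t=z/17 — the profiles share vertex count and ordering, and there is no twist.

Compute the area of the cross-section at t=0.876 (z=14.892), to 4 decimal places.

Area at t=0.876: 68.2664

Cross-section at t=0.876: each vertex is (1-t)·p0[i] + t·p1[i].
  v1: (1-0.876)·(1.94,1.18) + 0.876·(5.9,3.49) = (5.4090,3.2036)
  v2: (1-0.876)·(-2.53,1.06) + 0.876·(-7.89,3.34) = (-7.2254,3.0573)
  v3: (1-0.876)·(-4.65,-1.11) + 0.876·(-8.16,-1.99) = (-7.7248,-1.8809)
  v4: (1-0.876)·(0.74,-3.44) + 0.876·(1.05,-4.25) = (1.0116,-4.1496)
Shoelace sum Σ(x_i·y_{i+1} − x_{i+1}·y_i):
  i=1: 5.4090·3.0573 − -7.2254·3.2036 = +39.6836 (running +39.6836)
  i=2: -7.2254·-1.8809 − -7.7248·3.0573 = +37.2068 (running +76.8904)
  i=3: -7.7248·-4.1496 − 1.0116·-1.8809 = +33.9570 (running +110.8473)
  i=4: 1.0116·3.2036 − 5.4090·-4.1496 = +25.6854 (running +136.5327)
Area = |Σ|/2 = |136.5327|/2 = 68.2664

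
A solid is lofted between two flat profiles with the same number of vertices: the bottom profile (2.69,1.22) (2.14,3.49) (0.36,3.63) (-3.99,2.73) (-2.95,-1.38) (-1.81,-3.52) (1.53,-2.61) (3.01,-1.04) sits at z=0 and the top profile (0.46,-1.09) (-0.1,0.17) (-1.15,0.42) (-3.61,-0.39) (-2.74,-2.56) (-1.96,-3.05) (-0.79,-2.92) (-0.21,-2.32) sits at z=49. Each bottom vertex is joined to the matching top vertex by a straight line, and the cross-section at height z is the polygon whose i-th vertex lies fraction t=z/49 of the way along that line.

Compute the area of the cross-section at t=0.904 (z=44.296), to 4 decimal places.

Cross-section at t=0.904: each vertex is (1-t)·p0[i] + t·p1[i].
  v1: (1-0.904)·(2.69,1.22) + 0.904·(0.46,-1.09) = (0.6741,-0.8682)
  v2: (1-0.904)·(2.14,3.49) + 0.904·(-0.1,0.17) = (0.1150,0.4887)
  v3: (1-0.904)·(0.36,3.63) + 0.904·(-1.15,0.42) = (-1.0050,0.7282)
  v4: (1-0.904)·(-3.99,2.73) + 0.904·(-3.61,-0.39) = (-3.6465,-0.0905)
  v5: (1-0.904)·(-2.95,-1.38) + 0.904·(-2.74,-2.56) = (-2.7602,-2.4467)
  v6: (1-0.904)·(-1.81,-3.52) + 0.904·(-1.96,-3.05) = (-1.9456,-3.0951)
  v7: (1-0.904)·(1.53,-2.61) + 0.904·(-0.79,-2.92) = (-0.5673,-2.8902)
  v8: (1-0.904)·(3.01,-1.04) + 0.904·(-0.21,-2.32) = (0.0991,-2.1971)
Shoelace sum Σ(x_i·y_{i+1} − x_{i+1}·y_i):
  i=1: 0.6741·0.4887 − 0.1150·-0.8682 = +0.4293 (running +0.4293)
  i=2: 0.1150·0.7282 − -1.0050·0.4887 = +0.5750 (running +1.0043)
  i=3: -1.0050·-0.0905 − -3.6465·0.7282 = +2.7462 (running +3.7504)
  i=4: -3.6465·-2.4467 − -2.7602·-0.0905 = +8.6722 (running +12.4226)
  i=5: -2.7602·-3.0951 − -1.9456·-2.4467 = +3.7827 (running +16.2053)
  i=6: -1.9456·-2.8902 − -0.5673·-3.0951 = +3.8675 (running +20.0727)
  i=7: -0.5673·-2.1971 − 0.0991·-2.8902 = +1.5329 (running +21.6056)
  i=8: 0.0991·-0.8682 − 0.6741·-2.1971 = +1.3950 (running +23.0006)
Area = |Σ|/2 = |23.0006|/2 = 11.5003

Area at t=0.904: 11.5003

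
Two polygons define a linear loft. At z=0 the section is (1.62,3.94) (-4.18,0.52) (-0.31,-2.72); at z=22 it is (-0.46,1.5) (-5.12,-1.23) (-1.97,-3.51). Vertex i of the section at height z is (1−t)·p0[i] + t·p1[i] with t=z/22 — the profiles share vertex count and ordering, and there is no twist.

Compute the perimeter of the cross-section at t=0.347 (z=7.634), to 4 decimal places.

Cross-section at t=0.347: each vertex is (1-t)·p0[i] + t·p1[i].
  v1: (1-0.347)·(1.62,3.94) + 0.347·(-0.46,1.5) = (0.8982,3.0933)
  v2: (1-0.347)·(-4.18,0.52) + 0.347·(-5.12,-1.23) = (-4.5062,-0.0872)
  v3: (1-0.347)·(-0.31,-2.72) + 0.347·(-1.97,-3.51) = (-0.8860,-2.9941)
Perimeter = Σ |v_{i+1} − v_i|:
  edge 1→2: √(-5.4044² + -3.1806²) = 6.2709 (running 6.2709)
  edge 2→3: √(3.6202² + -2.9069²) = 4.6428 (running 10.9137)
  edge 3→1: √(1.7843² + 6.0875²) = 6.3436 (running 17.2572)
Perimeter = 17.2572

Perimeter at t=0.347: 17.2572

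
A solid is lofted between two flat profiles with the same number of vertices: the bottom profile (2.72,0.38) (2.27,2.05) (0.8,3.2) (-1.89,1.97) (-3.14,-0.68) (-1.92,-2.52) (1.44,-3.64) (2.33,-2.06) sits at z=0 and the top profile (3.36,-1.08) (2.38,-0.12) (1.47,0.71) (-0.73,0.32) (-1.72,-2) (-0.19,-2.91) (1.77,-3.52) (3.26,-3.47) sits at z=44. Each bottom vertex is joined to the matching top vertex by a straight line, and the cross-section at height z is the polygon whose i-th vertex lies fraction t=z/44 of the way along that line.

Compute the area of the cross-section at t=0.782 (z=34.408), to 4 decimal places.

Cross-section at t=0.782: each vertex is (1-t)·p0[i] + t·p1[i].
  v1: (1-0.782)·(2.72,0.38) + 0.782·(3.36,-1.08) = (3.2205,-0.7617)
  v2: (1-0.782)·(2.27,2.05) + 0.782·(2.38,-0.12) = (2.3560,0.3531)
  v3: (1-0.782)·(0.8,3.2) + 0.782·(1.47,0.71) = (1.3239,1.2528)
  v4: (1-0.782)·(-1.89,1.97) + 0.782·(-0.73,0.32) = (-0.9829,0.6797)
  v5: (1-0.782)·(-3.14,-0.68) + 0.782·(-1.72,-2) = (-2.0296,-1.7122)
  v6: (1-0.782)·(-1.92,-2.52) + 0.782·(-0.19,-2.91) = (-0.5671,-2.8250)
  v7: (1-0.782)·(1.44,-3.64) + 0.782·(1.77,-3.52) = (1.6981,-3.5462)
  v8: (1-0.782)·(2.33,-2.06) + 0.782·(3.26,-3.47) = (3.0573,-3.1626)
Shoelace sum Σ(x_i·y_{i+1} − x_{i+1}·y_i):
  i=1: 3.2205·0.3531 − 2.3560·-0.7617 = +2.9317 (running +2.9317)
  i=2: 2.3560·1.2528 − 1.3239·0.3531 = +2.4842 (running +5.4159)
  i=3: 1.3239·0.6797 − -0.9829·1.2528 = +2.1313 (running +7.5471)
  i=4: -0.9829·-1.7122 − -2.0296·0.6797 = +3.0624 (running +10.6096)
  i=5: -2.0296·-2.8250 − -0.5671·-1.7122 = +4.7624 (running +15.3719)
  i=6: -0.5671·-3.5462 − 1.6981·-2.8250 = +6.8082 (running +22.1801)
  i=7: 1.6981·-3.1626 − 3.0573·-3.5462 = +5.4712 (running +27.6513)
  i=8: 3.0573·-0.7617 − 3.2205·-3.1626 = +7.8564 (running +35.5077)
Area = |Σ|/2 = |35.5077|/2 = 17.7538

Area at t=0.782: 17.7538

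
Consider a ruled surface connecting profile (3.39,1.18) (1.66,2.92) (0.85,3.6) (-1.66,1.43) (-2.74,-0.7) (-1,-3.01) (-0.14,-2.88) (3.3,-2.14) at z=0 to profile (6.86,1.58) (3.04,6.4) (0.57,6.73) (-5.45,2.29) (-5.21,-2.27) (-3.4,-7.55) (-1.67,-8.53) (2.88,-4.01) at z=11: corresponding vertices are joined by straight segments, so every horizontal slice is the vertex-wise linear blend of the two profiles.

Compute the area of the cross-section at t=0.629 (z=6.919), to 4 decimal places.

Cross-section at t=0.629: each vertex is (1-t)·p0[i] + t·p1[i].
  v1: (1-0.629)·(3.39,1.18) + 0.629·(6.86,1.58) = (5.5726,1.4316)
  v2: (1-0.629)·(1.66,2.92) + 0.629·(3.04,6.4) = (2.5280,5.1089)
  v3: (1-0.629)·(0.85,3.6) + 0.629·(0.57,6.73) = (0.6739,5.5688)
  v4: (1-0.629)·(-1.66,1.43) + 0.629·(-5.45,2.29) = (-4.0439,1.9709)
  v5: (1-0.629)·(-2.74,-0.7) + 0.629·(-5.21,-2.27) = (-4.2936,-1.6875)
  v6: (1-0.629)·(-1,-3.01) + 0.629·(-3.4,-7.55) = (-2.5096,-5.8657)
  v7: (1-0.629)·(-0.14,-2.88) + 0.629·(-1.67,-8.53) = (-1.1024,-6.4338)
  v8: (1-0.629)·(3.3,-2.14) + 0.629·(2.88,-4.01) = (3.0358,-3.3162)
Shoelace sum Σ(x_i·y_{i+1} − x_{i+1}·y_i):
  i=1: 5.5726·5.1089 − 2.5280·1.4316 = +24.8510 (running +24.8510)
  i=2: 2.5280·5.5688 − 0.6739·5.1089 = +10.6352 (running +35.4862)
  i=3: 0.6739·1.9709 − -4.0439·5.5688 = +23.8478 (running +59.3340)
  i=4: -4.0439·-1.6875 − -4.2936·1.9709 = +15.2867 (running +74.6207)
  i=5: -4.2936·-5.8657 − -2.5096·-1.6875 = +20.9499 (running +95.5706)
  i=6: -2.5096·-6.4338 − -1.1024·-5.8657 = +9.6803 (running +105.2509)
  i=7: -1.1024·-3.3162 − 3.0358·-6.4338 = +23.1877 (running +128.4386)
  i=8: 3.0358·1.4316 − 5.5726·-3.3162 = +22.8262 (running +151.2648)
Area = |Σ|/2 = |151.2648|/2 = 75.6324

Area at t=0.629: 75.6324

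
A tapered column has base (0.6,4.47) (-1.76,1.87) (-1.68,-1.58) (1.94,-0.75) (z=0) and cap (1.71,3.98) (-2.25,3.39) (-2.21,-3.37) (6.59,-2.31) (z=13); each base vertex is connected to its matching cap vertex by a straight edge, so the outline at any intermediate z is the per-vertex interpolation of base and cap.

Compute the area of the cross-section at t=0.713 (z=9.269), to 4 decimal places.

Area at t=0.713: 33.9978

Cross-section at t=0.713: each vertex is (1-t)·p0[i] + t·p1[i].
  v1: (1-0.713)·(0.6,4.47) + 0.713·(1.71,3.98) = (1.3914,4.1206)
  v2: (1-0.713)·(-1.76,1.87) + 0.713·(-2.25,3.39) = (-2.1094,2.9538)
  v3: (1-0.713)·(-1.68,-1.58) + 0.713·(-2.21,-3.37) = (-2.0579,-2.8563)
  v4: (1-0.713)·(1.94,-0.75) + 0.713·(6.59,-2.31) = (5.2554,-1.8623)
Shoelace sum Σ(x_i·y_{i+1} − x_{i+1}·y_i):
  i=1: 1.3914·2.9538 − -2.1094·4.1206 = +12.8019 (running +12.8019)
  i=2: -2.1094·-2.8563 − -2.0579·2.9538 = +12.1034 (running +24.9053)
  i=3: -2.0579·-1.8623 − 5.2554·-2.8563 = +18.8434 (running +43.7487)
  i=4: 5.2554·4.1206 − 1.3914·-1.8623 = +24.2470 (running +67.9957)
Area = |Σ|/2 = |67.9957|/2 = 33.9978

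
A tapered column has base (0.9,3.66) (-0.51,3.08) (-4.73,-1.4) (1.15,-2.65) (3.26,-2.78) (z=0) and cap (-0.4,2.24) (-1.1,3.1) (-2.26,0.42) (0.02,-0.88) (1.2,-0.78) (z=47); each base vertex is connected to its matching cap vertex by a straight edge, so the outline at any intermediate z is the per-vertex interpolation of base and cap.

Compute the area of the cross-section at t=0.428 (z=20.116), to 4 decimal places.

Area at t=0.428: 16.8547

Cross-section at t=0.428: each vertex is (1-t)·p0[i] + t·p1[i].
  v1: (1-0.428)·(0.9,3.66) + 0.428·(-0.4,2.24) = (0.3436,3.0522)
  v2: (1-0.428)·(-0.51,3.08) + 0.428·(-1.1,3.1) = (-0.7625,3.0886)
  v3: (1-0.428)·(-4.73,-1.4) + 0.428·(-2.26,0.42) = (-3.6728,-0.6210)
  v4: (1-0.428)·(1.15,-2.65) + 0.428·(0.02,-0.88) = (0.6664,-1.8924)
  v5: (1-0.428)·(3.26,-2.78) + 0.428·(1.2,-0.78) = (2.3783,-1.9240)
Shoelace sum Σ(x_i·y_{i+1} − x_{i+1}·y_i):
  i=1: 0.3436·3.0886 − -0.7625·3.0522 = +3.3886 (running +3.3886)
  i=2: -0.7625·-0.6210 − -3.6728·3.0886 = +11.8173 (running +15.2060)
  i=3: -3.6728·-1.8924 − 0.6664·-0.6210 = +7.3645 (running +22.5704)
  i=4: 0.6664·-1.9240 − 2.3783·-1.8924 = +3.2188 (running +25.7892)
  i=5: 2.3783·3.0522 − 0.3436·-1.9240 = +7.9203 (running +33.7095)
Area = |Σ|/2 = |33.7095|/2 = 16.8547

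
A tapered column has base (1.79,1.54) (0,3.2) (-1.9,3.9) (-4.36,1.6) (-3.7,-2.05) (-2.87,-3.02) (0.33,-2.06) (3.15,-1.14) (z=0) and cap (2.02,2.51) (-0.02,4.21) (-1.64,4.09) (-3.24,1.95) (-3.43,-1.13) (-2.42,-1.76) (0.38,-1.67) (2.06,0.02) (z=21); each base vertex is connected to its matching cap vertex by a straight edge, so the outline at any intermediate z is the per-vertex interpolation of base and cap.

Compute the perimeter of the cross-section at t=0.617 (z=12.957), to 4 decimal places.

Perimeter at t=0.617: 19.8873

Cross-section at t=0.617: each vertex is (1-t)·p0[i] + t·p1[i].
  v1: (1-0.617)·(1.79,1.54) + 0.617·(2.02,2.51) = (1.9319,2.1385)
  v2: (1-0.617)·(0,3.2) + 0.617·(-0.02,4.21) = (-0.0123,3.8232)
  v3: (1-0.617)·(-1.9,3.9) + 0.617·(-1.64,4.09) = (-1.7396,4.0172)
  v4: (1-0.617)·(-4.36,1.6) + 0.617·(-3.24,1.95) = (-3.6690,1.8159)
  v5: (1-0.617)·(-3.7,-2.05) + 0.617·(-3.43,-1.13) = (-3.5334,-1.4824)
  v6: (1-0.617)·(-2.87,-3.02) + 0.617·(-2.42,-1.76) = (-2.5923,-2.2426)
  v7: (1-0.617)·(0.33,-2.06) + 0.617·(0.38,-1.67) = (0.3609,-1.8194)
  v8: (1-0.617)·(3.15,-1.14) + 0.617·(2.06,0.02) = (2.4775,-0.4243)
Perimeter = Σ |v_{i+1} − v_i|:
  edge 1→2: √(-1.9443² + 1.6847²) = 2.5726 (running 2.5726)
  edge 2→3: √(-1.7272² + 0.1941²) = 1.7381 (running 4.3107)
  edge 3→4: √(-1.9294² + -2.2013²) = 2.9271 (running 7.2378)
  edge 4→5: √(0.1356² + -3.2983²) = 3.3011 (running 10.5389)
  edge 5→6: √(0.9411² + -0.7602²) = 1.2098 (running 11.7487)
  edge 6→7: √(2.9532² + 0.4232²) = 2.9834 (running 14.7321)
  edge 7→8: √(2.1166² + 1.3951²) = 2.5350 (running 17.2671)
  edge 8→1: √(-0.5456² + 2.5628²) = 2.6202 (running 19.8873)
Perimeter = 19.8873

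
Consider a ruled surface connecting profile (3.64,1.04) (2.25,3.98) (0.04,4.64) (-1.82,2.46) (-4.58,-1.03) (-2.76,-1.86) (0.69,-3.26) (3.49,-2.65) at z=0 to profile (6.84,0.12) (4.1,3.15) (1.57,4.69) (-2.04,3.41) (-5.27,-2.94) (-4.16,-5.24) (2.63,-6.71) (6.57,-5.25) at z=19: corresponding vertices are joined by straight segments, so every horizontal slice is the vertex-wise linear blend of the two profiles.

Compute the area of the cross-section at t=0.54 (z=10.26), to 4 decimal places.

Area at t=0.54: 69.4890

Cross-section at t=0.54: each vertex is (1-t)·p0[i] + t·p1[i].
  v1: (1-0.54)·(3.64,1.04) + 0.54·(6.84,0.12) = (5.3680,0.5432)
  v2: (1-0.54)·(2.25,3.98) + 0.54·(4.1,3.15) = (3.2490,3.5318)
  v3: (1-0.54)·(0.04,4.64) + 0.54·(1.57,4.69) = (0.8662,4.6670)
  v4: (1-0.54)·(-1.82,2.46) + 0.54·(-2.04,3.41) = (-1.9388,2.9730)
  v5: (1-0.54)·(-4.58,-1.03) + 0.54·(-5.27,-2.94) = (-4.9526,-2.0614)
  v6: (1-0.54)·(-2.76,-1.86) + 0.54·(-4.16,-5.24) = (-3.5160,-3.6852)
  v7: (1-0.54)·(0.69,-3.26) + 0.54·(2.63,-6.71) = (1.7376,-5.1230)
  v8: (1-0.54)·(3.49,-2.65) + 0.54·(6.57,-5.25) = (5.1532,-4.0540)
Shoelace sum Σ(x_i·y_{i+1} − x_{i+1}·y_i):
  i=1: 5.3680·3.5318 − 3.2490·0.5432 = +17.1938 (running +17.1938)
  i=2: 3.2490·4.6670 − 0.8662·3.5318 = +12.1038 (running +29.2977)
  i=3: 0.8662·2.9730 − -1.9388·4.6670 = +11.6236 (running +40.9213)
  i=4: -1.9388·-2.0614 − -4.9526·2.9730 = +18.7207 (running +59.6420)
  i=5: -4.9526·-3.6852 − -3.5160·-2.0614 = +11.0034 (running +70.6454)
  i=6: -3.5160·-5.1230 − 1.7376·-3.6852 = +24.4159 (running +95.0613)
  i=7: 1.7376·-4.0540 − 5.1532·-5.1230 = +19.3556 (running +114.4169)
  i=8: 5.1532·0.5432 − 5.3680·-4.0540 = +24.5611 (running +138.9780)
Area = |Σ|/2 = |138.9780|/2 = 69.4890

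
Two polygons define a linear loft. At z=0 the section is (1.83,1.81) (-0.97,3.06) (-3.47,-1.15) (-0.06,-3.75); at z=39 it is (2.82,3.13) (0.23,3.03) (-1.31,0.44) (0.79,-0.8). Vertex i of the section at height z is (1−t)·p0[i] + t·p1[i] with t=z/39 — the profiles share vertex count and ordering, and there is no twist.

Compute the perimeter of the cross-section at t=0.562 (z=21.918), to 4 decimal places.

Perimeter at t=0.562: 14.8519

Cross-section at t=0.562: each vertex is (1-t)·p0[i] + t·p1[i].
  v1: (1-0.562)·(1.83,1.81) + 0.562·(2.82,3.13) = (2.3864,2.5518)
  v2: (1-0.562)·(-0.97,3.06) + 0.562·(0.23,3.03) = (-0.2956,3.0431)
  v3: (1-0.562)·(-3.47,-1.15) + 0.562·(-1.31,0.44) = (-2.2561,-0.2564)
  v4: (1-0.562)·(-0.06,-3.75) + 0.562·(0.79,-0.8) = (0.4177,-2.0921)
Perimeter = Σ |v_{i+1} − v_i|:
  edge 1→2: √(-2.6820² + 0.4913²) = 2.7266 (running 2.7266)
  edge 2→3: √(-1.9605² + -3.2996²) = 3.8380 (running 6.5647)
  edge 3→4: √(2.6738² + -1.8357²) = 3.2433 (running 9.8079)
  edge 4→1: √(1.9687² + 4.6439²) = 5.0440 (running 14.8519)
Perimeter = 14.8519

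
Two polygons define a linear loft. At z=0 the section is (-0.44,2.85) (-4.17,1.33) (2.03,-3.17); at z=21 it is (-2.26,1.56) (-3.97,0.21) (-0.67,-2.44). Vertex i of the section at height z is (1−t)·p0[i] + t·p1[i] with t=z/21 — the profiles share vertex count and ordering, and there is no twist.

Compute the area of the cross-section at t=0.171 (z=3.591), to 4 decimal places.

Area at t=0.171: 11.3322

Cross-section at t=0.171: each vertex is (1-t)·p0[i] + t·p1[i].
  v1: (1-0.171)·(-0.44,2.85) + 0.171·(-2.26,1.56) = (-0.7512,2.6294)
  v2: (1-0.171)·(-4.17,1.33) + 0.171·(-3.97,0.21) = (-4.1358,1.1385)
  v3: (1-0.171)·(2.03,-3.17) + 0.171·(-0.67,-2.44) = (1.5683,-3.0452)
Shoelace sum Σ(x_i·y_{i+1} − x_{i+1}·y_i):
  i=1: -0.7512·1.1385 − -4.1358·2.6294 = +10.0195 (running +10.0195)
  i=2: -4.1358·-3.0452 − 1.5683·1.1385 = +10.8087 (running +20.8282)
  i=3: 1.5683·2.6294 − -0.7512·-3.0452 = +1.8361 (running +22.6643)
Area = |Σ|/2 = |22.6643|/2 = 11.3322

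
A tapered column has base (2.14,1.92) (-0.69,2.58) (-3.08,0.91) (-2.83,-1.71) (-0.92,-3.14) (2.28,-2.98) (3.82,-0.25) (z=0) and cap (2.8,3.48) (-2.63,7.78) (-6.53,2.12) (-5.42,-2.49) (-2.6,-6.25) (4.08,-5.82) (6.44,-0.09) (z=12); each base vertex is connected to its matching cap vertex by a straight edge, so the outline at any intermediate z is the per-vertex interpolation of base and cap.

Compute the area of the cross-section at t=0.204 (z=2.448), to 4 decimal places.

Area at t=0.204: 42.0778

Cross-section at t=0.204: each vertex is (1-t)·p0[i] + t·p1[i].
  v1: (1-0.204)·(2.14,1.92) + 0.204·(2.8,3.48) = (2.2746,2.2382)
  v2: (1-0.204)·(-0.69,2.58) + 0.204·(-2.63,7.78) = (-1.0858,3.6408)
  v3: (1-0.204)·(-3.08,0.91) + 0.204·(-6.53,2.12) = (-3.7838,1.1568)
  v4: (1-0.204)·(-2.83,-1.71) + 0.204·(-5.42,-2.49) = (-3.3584,-1.8691)
  v5: (1-0.204)·(-0.92,-3.14) + 0.204·(-2.6,-6.25) = (-1.2627,-3.7744)
  v6: (1-0.204)·(2.28,-2.98) + 0.204·(4.08,-5.82) = (2.6472,-3.5594)
  v7: (1-0.204)·(3.82,-0.25) + 0.204·(6.44,-0.09) = (4.3545,-0.2174)
Shoelace sum Σ(x_i·y_{i+1} − x_{i+1}·y_i):
  i=1: 2.2746·3.6408 − -1.0858·2.2382 = +10.7117 (running +10.7117)
  i=2: -1.0858·1.1568 − -3.7838·3.6408 = +12.5200 (running +23.2317)
  i=3: -3.7838·-1.8691 − -3.3584·1.1568 = +10.9575 (running +34.1892)
  i=4: -3.3584·-3.7744 − -1.2627·-1.8691 = +10.3158 (running +44.5049)
  i=5: -1.2627·-3.5594 − 2.6472·-3.7744 = +14.4862 (running +58.9911)
  i=6: 2.6472·-0.2174 − 4.3545·-3.5594 = +14.9238 (running +73.9149)
  i=7: 4.3545·2.2382 − 2.2746·-0.2174 = +10.2408 (running +84.1557)
Area = |Σ|/2 = |84.1557|/2 = 42.0778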